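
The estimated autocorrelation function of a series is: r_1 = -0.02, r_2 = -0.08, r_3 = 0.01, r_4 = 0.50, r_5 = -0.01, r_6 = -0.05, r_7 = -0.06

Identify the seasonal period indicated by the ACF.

The largest autocorrelation is r_4 = 0.50; the remaining lags stay at or below 0.01.
The dominant spike at lag 4 indicates a seasonal period of 4.

4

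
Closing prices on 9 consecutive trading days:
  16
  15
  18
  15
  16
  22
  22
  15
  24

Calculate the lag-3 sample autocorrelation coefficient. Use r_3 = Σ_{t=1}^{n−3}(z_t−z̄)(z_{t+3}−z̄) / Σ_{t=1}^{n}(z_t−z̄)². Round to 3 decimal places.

Mean z̄ = (16 + 15 + 18 + 15 + 16 + 22 + 22 + 15 + 24)/9 = 18.1111
Σ(z_t−z̄)(z_{t+3}−z̄) = (6.5679) + (6.5679) + (-0.4321) + (-12.0988) + (6.5679) + (22.9012) = 30.0741
Denominator Σ(z_t−z̄)² = 102.8889
r_3 = 30.0741 / 102.8889 = 0.292

0.292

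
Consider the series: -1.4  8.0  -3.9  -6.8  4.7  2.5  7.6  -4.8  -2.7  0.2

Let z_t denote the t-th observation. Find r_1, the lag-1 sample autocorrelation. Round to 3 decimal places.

Mean z̄ = (-1.4 + 8.0 − 3.9 − 6.8 + 4.7 + 2.5 + 7.6 − 4.8 − 2.7 + 0.2)/10 = 0.3400
Numerator Σ_{t=1}^{9}(z_t−z̄)(z_{t+1}−z̄) = -42.8296
Denominator Σ(z_t−z̄)² = 242.7240
r_1 = -42.8296 / 242.7240 = -0.176

-0.176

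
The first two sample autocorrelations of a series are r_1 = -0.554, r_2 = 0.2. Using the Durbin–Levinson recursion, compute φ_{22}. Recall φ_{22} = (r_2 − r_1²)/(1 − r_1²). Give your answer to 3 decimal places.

-0.154

φ_{22} = (r_2 − r_1²) / (1 − r_1²)
r_1² = (-0.554)² = 0.306916
Numerator = 0.2 − 0.3069 = -0.1069; denominator = 1 − 0.3069 = 0.6931
φ_{22} = -0.1069 / 0.6931 = -0.154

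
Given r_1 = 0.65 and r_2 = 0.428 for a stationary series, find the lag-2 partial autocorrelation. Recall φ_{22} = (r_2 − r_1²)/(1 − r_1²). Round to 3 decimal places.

φ_{22} = (r_2 − r_1²) / (1 − r_1²)
r_1² = (0.65)² = 0.4225
Numerator = 0.428 − 0.4225 = 0.0055; denominator = 1 − 0.4225 = 0.5775
φ_{22} = 0.0055 / 0.5775 = 0.010

0.010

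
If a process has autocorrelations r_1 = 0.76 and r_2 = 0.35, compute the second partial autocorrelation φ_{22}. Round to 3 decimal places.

φ_{22} = (r_2 − r_1²) / (1 − r_1²)
r_1² = (0.76)² = 0.5776
Numerator = 0.35 − 0.5776 = -0.2276; denominator = 1 − 0.5776 = 0.4224
φ_{22} = -0.2276 / 0.4224 = -0.539

-0.539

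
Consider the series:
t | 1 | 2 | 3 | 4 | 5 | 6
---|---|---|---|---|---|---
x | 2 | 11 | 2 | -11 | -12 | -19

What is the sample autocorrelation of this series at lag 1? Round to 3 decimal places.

0.500

Mean x̄ = (2 + 11 + 2 − 11 − 12 − 19)/6 = -4.5000
Deviations from mean: 6.5000, 15.5000, 6.5000, -6.5000, -7.5000, -14.5000
Σ(x_t−x̄)(x_{t+1}−x̄) = (100.7500) + (100.7500) + (-42.2500) + (48.7500) + (108.7500) = 316.7500
Denominator Σ(x_t−x̄)² = 633.5000
r_1 = 316.7500 / 633.5000 = 0.500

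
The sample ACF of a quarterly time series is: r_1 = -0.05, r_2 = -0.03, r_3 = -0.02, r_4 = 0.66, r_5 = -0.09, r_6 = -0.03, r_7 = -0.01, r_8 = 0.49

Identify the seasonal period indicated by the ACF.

4

The largest autocorrelation is r_4 = 0.66, with a weaker echo at lag 8 (0.49); the remaining lags stay at or below -0.01.
The dominant spike at lag 4 indicates a seasonal period of 4.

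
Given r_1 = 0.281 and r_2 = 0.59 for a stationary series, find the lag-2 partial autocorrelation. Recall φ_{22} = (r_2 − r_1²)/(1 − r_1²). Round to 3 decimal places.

0.555

φ_{22} = (r_2 − r_1²) / (1 − r_1²)
r_1² = (0.281)² = 0.078961
Numerator = 0.59 − 0.0790 = 0.5110; denominator = 1 − 0.0790 = 0.9210
φ_{22} = 0.5110 / 0.9210 = 0.555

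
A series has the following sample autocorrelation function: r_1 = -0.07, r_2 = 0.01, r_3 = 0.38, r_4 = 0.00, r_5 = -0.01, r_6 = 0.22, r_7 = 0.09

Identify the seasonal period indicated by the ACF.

3

The largest autocorrelation is r_3 = 0.38, with a weaker echo at lag 6 (0.22); the remaining lags stay at or below 0.09.
The dominant spike at lag 3 indicates a seasonal period of 3.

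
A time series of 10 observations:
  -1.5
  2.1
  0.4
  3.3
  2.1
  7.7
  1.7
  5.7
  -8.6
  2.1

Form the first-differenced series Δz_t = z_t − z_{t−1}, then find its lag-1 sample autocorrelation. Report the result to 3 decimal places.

First differences Δz: 3.6, -1.7, 2.9, -1.2, 5.6, -6.0, 4.0, -14.3, 10.7
Mean of differences = 0.4000
Numerator Σ(Δz_t−Δz̄)(Δz_{t+1}−Δz̄) = -284.9400
Denominator Σ(Δz_t−Δz̄)² = 426.6000
r_1(Δz) = -284.9400 / 426.6000 = -0.668

-0.668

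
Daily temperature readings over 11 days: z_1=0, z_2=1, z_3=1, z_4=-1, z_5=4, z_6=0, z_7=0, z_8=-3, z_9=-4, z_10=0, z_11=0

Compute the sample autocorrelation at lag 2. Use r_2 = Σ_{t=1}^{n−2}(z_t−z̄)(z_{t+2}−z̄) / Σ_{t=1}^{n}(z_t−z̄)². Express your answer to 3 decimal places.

0.055

Mean z̄ = (0 + 1 + 1 − 1 + 4 + 0 + 0 − 3 − 4 + 0 + 0)/11 = -0.1818
Numerator Σ_{t=1}^{9}(z_t−z̄)(z_{t+2}−z̄) = 2.3884
Denominator Σ(z_t−z̄)² = 43.6364
r_2 = 2.3884 / 43.6364 = 0.055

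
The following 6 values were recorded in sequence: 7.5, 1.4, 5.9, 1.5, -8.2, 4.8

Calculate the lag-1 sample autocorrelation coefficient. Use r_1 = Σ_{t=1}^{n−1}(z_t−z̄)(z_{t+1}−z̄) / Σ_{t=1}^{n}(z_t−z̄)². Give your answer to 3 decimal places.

-0.190

Mean z̄ = (7.5 + 1.4 + 5.9 + 1.5 − 8.2 + 4.8)/6 = 2.1500
Deviations from mean: 5.3500, -0.7500, 3.7500, -0.6500, -10.3500, 2.6500
Σ(z_t−z̄)(z_{t+1}−z̄) = (-4.0125) + (-2.8125) + (-2.4375) + (6.7275) + (-27.4275) = -29.9625
Denominator Σ(z_t−z̄)² = 157.8150
r_1 = -29.9625 / 157.8150 = -0.190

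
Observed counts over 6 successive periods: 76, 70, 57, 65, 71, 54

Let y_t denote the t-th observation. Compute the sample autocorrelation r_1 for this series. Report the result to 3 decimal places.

-0.144

Mean ȳ = (76 + 70 + 57 + 65 + 71 + 54)/6 = 65.5000
Numerator Σ_{t=1}^{5}(y_t−ȳ)(y_{t+1}−ȳ) = -52.7500
Denominator Σ(y_t−ȳ)² = 365.5000
r_1 = -52.7500 / 365.5000 = -0.144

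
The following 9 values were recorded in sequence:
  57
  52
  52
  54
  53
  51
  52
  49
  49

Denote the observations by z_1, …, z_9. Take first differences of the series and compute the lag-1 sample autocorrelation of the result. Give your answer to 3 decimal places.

First differences Δz: -5, 0, 2, -1, -2, 1, -3, 0
Mean of differences = -1.0000
Numerator Σ(Δz_t−Δz̄)(Δz_{t+1}−Δz̄) = -9.0000
Denominator Σ(Δz_t−Δz̄)² = 36.0000
r_1(Δz) = -9.0000 / 36.0000 = -0.250

-0.250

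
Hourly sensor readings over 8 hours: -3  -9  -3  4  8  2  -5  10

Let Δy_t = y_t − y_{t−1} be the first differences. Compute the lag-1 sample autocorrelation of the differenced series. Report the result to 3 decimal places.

First differences Δy: -6, 6, 7, 4, -6, -7, 15
Mean of differences = 1.8571
Numerator Σ(Δy_t−Δȳ)(Δy_{t+1}−Δȳ) = -63.8776
Denominator Σ(Δy_t−Δȳ)² = 422.8571
r_1(Δy) = -63.8776 / 422.8571 = -0.151

-0.151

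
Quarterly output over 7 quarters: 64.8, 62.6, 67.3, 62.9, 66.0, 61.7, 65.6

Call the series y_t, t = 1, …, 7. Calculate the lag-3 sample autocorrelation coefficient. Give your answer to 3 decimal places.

Mean ȳ = (64.8 + 62.6 + 67.3 + 62.9 + 66.0 + 61.7 + 65.6)/7 = 64.4143
Deviations from mean: 0.3857, -1.8143, 2.8857, -1.5143, 1.5857, -2.7143, 1.1857
Σ(y_t−ȳ)(y_{t+3}−ȳ) = (-0.5841) + (-2.8769) + (-7.8327) + (-1.7955) = -13.0892
Denominator Σ(y_t−ȳ)² = 25.3486
r_3 = -13.0892 / 25.3486 = -0.516

-0.516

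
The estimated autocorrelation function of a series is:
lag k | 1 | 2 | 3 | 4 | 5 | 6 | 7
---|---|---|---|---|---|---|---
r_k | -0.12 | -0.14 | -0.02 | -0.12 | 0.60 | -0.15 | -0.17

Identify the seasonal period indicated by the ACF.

5

The largest autocorrelation is r_5 = 0.60; the remaining lags stay at or below -0.02.
The dominant spike at lag 5 indicates a seasonal period of 5.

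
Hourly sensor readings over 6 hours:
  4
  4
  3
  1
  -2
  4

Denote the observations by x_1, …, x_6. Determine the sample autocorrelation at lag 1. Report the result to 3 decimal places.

0.053

Mean x̄ = (4 + 4 + 3 + 1 − 2 + 4)/6 = 2.3333
Deviations from mean: 1.6667, 1.6667, 0.6667, -1.3333, -4.3333, 1.6667
Σ(x_t−x̄)(x_{t+1}−x̄) = (2.7778) + (1.1111) + (-0.8889) + (5.7778) + (-7.2222) = 1.5556
Denominator Σ(x_t−x̄)² = 29.3333
r_1 = 1.5556 / 29.3333 = 0.053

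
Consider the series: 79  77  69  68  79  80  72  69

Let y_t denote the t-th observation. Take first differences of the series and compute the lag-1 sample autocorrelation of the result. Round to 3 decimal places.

0.123

First differences Δy: -2, -8, -1, 11, 1, -8, -3
Mean of differences = -1.4286
Numerator Σ(Δy_t−Δȳ)(Δy_{t+1}−Δȳ) = 30.8163
Denominator Σ(Δy_t−Δȳ)² = 249.7143
r_1(Δy) = 30.8163 / 249.7143 = 0.123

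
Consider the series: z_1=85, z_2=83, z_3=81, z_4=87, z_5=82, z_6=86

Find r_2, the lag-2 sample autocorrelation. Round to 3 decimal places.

Mean z̄ = (85 + 83 + 81 + 87 + 82 + 86)/6 = 84.0000
Deviations from mean: 1.0000, -1.0000, -3.0000, 3.0000, -2.0000, 2.0000
Numerator Σ_{t=1}^{4}(z_t−z̄)(z_{t+2}−z̄) = 6.0000
Denominator Σ(z_t−z̄)² = 28.0000
r_2 = 6.0000 / 28.0000 = 0.214

0.214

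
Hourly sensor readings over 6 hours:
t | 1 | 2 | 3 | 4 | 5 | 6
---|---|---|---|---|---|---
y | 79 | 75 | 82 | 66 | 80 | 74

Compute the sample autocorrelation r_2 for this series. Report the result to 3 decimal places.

0.434

Mean ȳ = (79 + 75 + 82 + 66 + 80 + 74)/6 = 76.0000
Deviations from mean: 3.0000, -1.0000, 6.0000, -10.0000, 4.0000, -2.0000
Numerator Σ_{t=1}^{4}(y_t−ȳ)(y_{t+2}−ȳ) = 72.0000
Denominator Σ(y_t−ȳ)² = 166.0000
r_2 = 72.0000 / 166.0000 = 0.434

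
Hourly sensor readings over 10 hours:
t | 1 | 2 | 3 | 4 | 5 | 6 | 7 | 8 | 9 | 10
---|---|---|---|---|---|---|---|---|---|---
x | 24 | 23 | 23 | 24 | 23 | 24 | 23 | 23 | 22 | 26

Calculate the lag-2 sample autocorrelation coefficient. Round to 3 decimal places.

Mean x̄ = (24 + 23 + 23 + 24 + 23 + 24 + 23 + 23 + 22 + 26)/10 = 23.5000
Numerator Σ_{t=1}^{8}(x_t−x̄)(x_{t+2}−x̄) = -0.5000
Denominator Σ(x_t−x̄)² = 10.5000
r_2 = -0.5000 / 10.5000 = -0.048

-0.048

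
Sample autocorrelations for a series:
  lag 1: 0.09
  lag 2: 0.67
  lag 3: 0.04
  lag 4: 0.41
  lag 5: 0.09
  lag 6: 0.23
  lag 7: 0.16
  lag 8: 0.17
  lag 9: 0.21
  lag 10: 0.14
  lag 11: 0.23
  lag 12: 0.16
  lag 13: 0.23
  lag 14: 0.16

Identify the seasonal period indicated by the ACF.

2

The largest autocorrelation is r_2 = 0.67, with a weaker echo at lag 4 (0.41); the remaining lags stay at or below 0.23.
The dominant spike at lag 2 indicates a seasonal period of 2.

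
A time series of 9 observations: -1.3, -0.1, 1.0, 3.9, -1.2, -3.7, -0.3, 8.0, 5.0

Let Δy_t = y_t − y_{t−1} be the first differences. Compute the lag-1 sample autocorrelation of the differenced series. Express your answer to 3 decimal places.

First differences Δy: 1.2, 1.1, 2.9, -5.1, -2.5, 3.4, 8.3, -3.0
Mean of differences = 0.7875
Numerator Σ(Δy_t−Δȳ)(Δy_{t+1}−Δȳ) = -9.7089
Denominator Σ(Δy_t−Δȳ)² = 127.8088
r_1(Δy) = -9.7089 / 127.8088 = -0.076

-0.076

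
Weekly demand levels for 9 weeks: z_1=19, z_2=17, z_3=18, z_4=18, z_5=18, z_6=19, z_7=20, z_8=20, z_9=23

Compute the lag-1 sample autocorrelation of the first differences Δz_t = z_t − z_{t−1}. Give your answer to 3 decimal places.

First differences Δz: -2, 1, 0, 0, 1, 1, 0, 3
Mean of differences = 0.5000
Numerator Σ(Δz_t−Δz̄)(Δz_{t+1}−Δz̄) = -2.7500
Denominator Σ(Δz_t−Δz̄)² = 14.0000
r_1(Δz) = -2.7500 / 14.0000 = -0.196

-0.196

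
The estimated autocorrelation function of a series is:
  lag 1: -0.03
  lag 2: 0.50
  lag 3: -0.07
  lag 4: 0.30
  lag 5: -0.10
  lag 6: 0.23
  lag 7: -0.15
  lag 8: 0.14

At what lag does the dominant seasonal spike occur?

The largest autocorrelation is r_2 = 0.50, with weaker echoes at lags 4 (0.30) and 6 (0.23); the remaining lags stay at or below 0.14.
The dominant spike at lag 2 indicates a seasonal period of 2.

2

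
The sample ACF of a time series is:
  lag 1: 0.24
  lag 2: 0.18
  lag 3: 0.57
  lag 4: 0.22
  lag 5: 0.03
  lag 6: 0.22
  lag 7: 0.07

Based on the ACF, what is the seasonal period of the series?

3

The largest autocorrelation is r_3 = 0.57; the remaining lags stay at or below 0.24. The elevated value at lag 1 (0.24), dropping to 0.18 at lag 2, reflects decaying short-term dependence rather than seasonality.
The dominant spike at lag 3 indicates a seasonal period of 3.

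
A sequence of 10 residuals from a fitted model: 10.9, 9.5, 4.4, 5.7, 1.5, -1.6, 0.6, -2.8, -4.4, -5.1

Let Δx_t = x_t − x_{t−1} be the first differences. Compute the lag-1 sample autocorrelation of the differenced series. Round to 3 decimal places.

First differences Δx: -1.4, -5.1, 1.3, -4.2, -3.1, 2.2, -3.4, -1.6, -0.7
Mean of differences = -1.7778
Numerator Σ(Δx_t−Δx̄)(Δx_{t+1}−Δx̄) = -27.5416
Denominator Σ(Δx_t−Δx̄)² = 47.9156
r_1(Δx) = -27.5416 / 47.9156 = -0.575

-0.575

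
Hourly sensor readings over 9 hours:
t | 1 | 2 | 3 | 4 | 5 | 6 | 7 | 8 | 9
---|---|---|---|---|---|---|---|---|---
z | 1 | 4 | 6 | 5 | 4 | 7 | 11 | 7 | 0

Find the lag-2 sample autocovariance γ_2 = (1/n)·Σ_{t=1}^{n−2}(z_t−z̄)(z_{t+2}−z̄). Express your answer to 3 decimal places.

Mean z̄ = (1 + 4 + 6 + 5 + 4 + 7 + 11 + 7 + 0)/9 = 5.0000
Σ_{t=1}^{7}(z_t−z̄)(z_{t+2}−z̄) = -37.0000
γ_2 = -37.0000 / 9 = -4.111

-4.111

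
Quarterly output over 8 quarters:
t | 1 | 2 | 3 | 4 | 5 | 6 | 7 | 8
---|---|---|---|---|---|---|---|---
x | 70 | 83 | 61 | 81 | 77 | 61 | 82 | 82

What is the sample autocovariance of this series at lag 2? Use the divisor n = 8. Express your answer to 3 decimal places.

-10.723

Mean x̄ = (70 + 83 + 61 + 81 + 77 + 61 + 82 + 82)/8 = 74.6250
Deviations: -4.6250, 8.3750, -13.6250, 6.3750, 2.3750, -13.6250, 7.3750, 7.3750
Σ_{t=1}^{6}(x_t−x̄)(x_{t+2}−x̄) = -85.7813
γ_2 = -85.7813 / 8 = -10.723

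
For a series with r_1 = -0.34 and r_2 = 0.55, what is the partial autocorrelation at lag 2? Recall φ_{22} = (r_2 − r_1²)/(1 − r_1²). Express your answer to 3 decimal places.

0.491

φ_{22} = (r_2 − r_1²) / (1 − r_1²)
r_1² = (-0.34)² = 0.1156
Numerator = 0.55 − 0.1156 = 0.4344; denominator = 1 − 0.1156 = 0.8844
φ_{22} = 0.4344 / 0.8844 = 0.491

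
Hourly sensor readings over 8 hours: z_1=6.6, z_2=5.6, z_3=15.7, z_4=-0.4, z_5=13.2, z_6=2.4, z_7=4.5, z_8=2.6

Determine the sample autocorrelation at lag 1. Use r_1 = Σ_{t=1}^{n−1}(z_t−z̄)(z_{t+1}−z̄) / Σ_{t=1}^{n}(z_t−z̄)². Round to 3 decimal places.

Mean z̄ = (6.6 + 5.6 + 15.7 − 0.4 + 13.2 + 2.4 + 4.5 + 2.6)/8 = 6.2750
Deviations from mean: 0.3250, -0.6750, 9.4250, -6.6750, 6.9250, -3.8750, -1.7750, -3.6750
Σ(z_t−z̄)(z_{t+1}−z̄) = (-0.2194) + (-6.3619) + (-62.9119) + (-46.2244) + (-26.8344) + (6.8781) + (6.5231) = -129.1506
Denominator Σ(z_t−z̄)² = 213.5750
r_1 = -129.1506 / 213.5750 = -0.605

-0.605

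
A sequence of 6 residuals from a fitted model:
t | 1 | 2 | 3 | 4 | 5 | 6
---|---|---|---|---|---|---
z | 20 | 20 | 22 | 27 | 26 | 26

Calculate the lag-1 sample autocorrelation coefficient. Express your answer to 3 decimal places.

0.529

Mean z̄ = (20 + 20 + 22 + 27 + 26 + 26)/6 = 23.5000
Deviations from mean: -3.5000, -3.5000, -1.5000, 3.5000, 2.5000, 2.5000
Σ(z_t−z̄)(z_{t+1}−z̄) = (12.2500) + (5.2500) + (-5.2500) + (8.7500) + (6.2500) = 27.2500
Denominator Σ(z_t−z̄)² = 51.5000
r_1 = 27.2500 / 51.5000 = 0.529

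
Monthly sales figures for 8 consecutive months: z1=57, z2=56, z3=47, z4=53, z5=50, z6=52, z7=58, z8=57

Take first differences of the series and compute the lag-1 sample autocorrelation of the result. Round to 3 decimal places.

-0.375

First differences Δz: -1, -9, 6, -3, 2, 6, -1
Mean of differences = 0.0000
Numerator Σ(Δz_t−Δz̄)(Δz_{t+1}−Δz̄) = -63.0000
Denominator Σ(Δz_t−Δz̄)² = 168.0000
r_1(Δz) = -63.0000 / 168.0000 = -0.375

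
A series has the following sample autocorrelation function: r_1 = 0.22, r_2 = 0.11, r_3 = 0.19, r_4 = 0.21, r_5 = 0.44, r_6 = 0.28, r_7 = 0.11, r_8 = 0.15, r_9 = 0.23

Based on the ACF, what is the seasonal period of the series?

5

The largest autocorrelation is r_5 = 0.44; the remaining lags stay at or below 0.28.
The dominant spike at lag 5 indicates a seasonal period of 5.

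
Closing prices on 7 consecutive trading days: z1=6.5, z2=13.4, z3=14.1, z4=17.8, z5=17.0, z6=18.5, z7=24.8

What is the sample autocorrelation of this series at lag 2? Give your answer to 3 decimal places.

0.131

Mean z̄ = (6.5 + 13.4 + 14.1 + 17.8 + 17.0 + 18.5 + 24.8)/7 = 16.0143
Σ(z_t−z̄)(z_{t+2}−z̄) = (18.2131) + (-4.6684) + (-1.8869) + (4.4388) + (8.6602) = 24.7567
Denominator Σ(z_t−z̄)² = 188.5486
r_2 = 24.7567 / 188.5486 = 0.131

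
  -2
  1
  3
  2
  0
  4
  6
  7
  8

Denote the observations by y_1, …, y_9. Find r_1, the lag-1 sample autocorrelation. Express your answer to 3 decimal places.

0.497

Mean ȳ = (-2 + 1 + 3 + 2 + 0 + 4 + 6 + 7 + 8)/9 = 3.2222
Numerator Σ_{t=1}^{8}(y_t−ȳ)(y_{t+1}−ȳ) = 44.5062
Denominator Σ(y_t−ȳ)² = 89.5556
r_1 = 44.5062 / 89.5556 = 0.497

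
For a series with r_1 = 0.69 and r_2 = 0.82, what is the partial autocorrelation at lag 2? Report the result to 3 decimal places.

φ_{22} = (r_2 − r_1²) / (1 − r_1²)
r_1² = (0.69)² = 0.4761
Numerator = 0.82 − 0.4761 = 0.3439; denominator = 1 − 0.4761 = 0.5239
φ_{22} = 0.3439 / 0.5239 = 0.656

0.656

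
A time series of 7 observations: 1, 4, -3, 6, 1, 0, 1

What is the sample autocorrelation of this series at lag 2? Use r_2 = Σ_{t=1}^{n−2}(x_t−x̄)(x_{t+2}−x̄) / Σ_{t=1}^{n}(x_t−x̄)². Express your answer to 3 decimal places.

Mean x̄ = (1 + 4 − 3 + 6 + 1 + 0 + 1)/7 = 1.4286
Deviations from mean: -0.4286, 2.5714, -4.4286, 4.5714, -0.4286, -1.4286, -0.4286
Σ(x_t−x̄)(x_{t+2}−x̄) = (1.8980) + (11.7551) + (1.8980) + (-6.5306) + (0.1837) = 9.2041
Denominator Σ(x_t−x̄)² = 49.7143
r_2 = 9.2041 / 49.7143 = 0.185

0.185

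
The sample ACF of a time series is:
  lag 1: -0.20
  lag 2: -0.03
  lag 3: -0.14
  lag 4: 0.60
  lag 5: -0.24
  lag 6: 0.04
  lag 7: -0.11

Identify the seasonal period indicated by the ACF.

The largest autocorrelation is r_4 = 0.60; the remaining lags stay at or below 0.04.
The dominant spike at lag 4 indicates a seasonal period of 4.

4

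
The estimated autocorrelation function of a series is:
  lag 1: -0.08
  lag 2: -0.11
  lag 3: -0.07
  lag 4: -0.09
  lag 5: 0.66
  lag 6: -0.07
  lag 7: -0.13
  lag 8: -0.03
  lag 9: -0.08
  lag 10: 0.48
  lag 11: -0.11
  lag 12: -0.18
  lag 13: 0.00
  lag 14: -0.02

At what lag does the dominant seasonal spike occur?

5

The largest autocorrelation is r_5 = 0.66, with a weaker echo at lag 10 (0.48); the remaining lags stay at or below 0.00.
The dominant spike at lag 5 indicates a seasonal period of 5.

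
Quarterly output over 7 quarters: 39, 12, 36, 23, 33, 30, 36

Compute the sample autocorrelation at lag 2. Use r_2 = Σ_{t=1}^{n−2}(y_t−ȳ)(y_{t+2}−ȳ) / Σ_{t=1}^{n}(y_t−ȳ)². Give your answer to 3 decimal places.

0.404

Mean ȳ = (39 + 12 + 36 + 23 + 33 + 30 + 36)/7 = 29.8571
Deviations from mean: 9.1429, -17.8571, 6.1429, -6.8571, 3.1429, 0.1429, 6.1429
Numerator Σ_{t=1}^{5}(y_t−ȳ)(y_{t+2}−ȳ) = 216.2449
Denominator Σ(y_t−ȳ)² = 534.8571
r_2 = 216.2449 / 534.8571 = 0.404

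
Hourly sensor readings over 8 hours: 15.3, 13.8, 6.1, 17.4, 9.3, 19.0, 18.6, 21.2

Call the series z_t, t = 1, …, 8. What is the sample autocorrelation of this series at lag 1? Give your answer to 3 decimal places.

-0.055

Mean z̄ = (15.3 + 13.8 + 6.1 + 17.4 + 9.3 + 19.0 + 18.6 + 21.2)/8 = 15.0875
Deviations from mean: 0.2125, -1.2875, -8.9875, 2.3125, -5.7875, 3.9125, 3.5125, 6.1125
Numerator Σ_{t=1}^{7}(z_t−z̄)(z_{t+1}−z̄) = -10.3002
Denominator Σ(z_t−z̄)² = 186.3288
r_1 = -10.3002 / 186.3288 = -0.055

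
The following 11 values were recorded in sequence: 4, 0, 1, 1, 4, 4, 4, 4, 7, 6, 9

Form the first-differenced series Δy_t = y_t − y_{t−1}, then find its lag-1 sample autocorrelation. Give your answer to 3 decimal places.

First differences Δy: -4, 1, 0, 3, 0, 0, 0, 3, -1, 3
Mean of differences = 0.5000
Numerator Σ(Δy_t−Δȳ)(Δy_{t+1}−Δȳ) = -13.2500
Denominator Σ(Δy_t−Δȳ)² = 42.5000
r_1(Δy) = -13.2500 / 42.5000 = -0.312

-0.312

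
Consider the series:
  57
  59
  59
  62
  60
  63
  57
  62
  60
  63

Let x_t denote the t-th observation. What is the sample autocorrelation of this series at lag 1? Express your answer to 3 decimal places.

Mean x̄ = (57 + 59 + 59 + 62 + 60 + 63 + 57 + 62 + 60 + 63)/10 = 60.2000
Numerator Σ_{t=1}^{9}(x_t−x̄)(x_{t+1}−x̄) = -13.4400
Denominator Σ(x_t−x̄)² = 45.6000
r_1 = -13.4400 / 45.6000 = -0.295

-0.295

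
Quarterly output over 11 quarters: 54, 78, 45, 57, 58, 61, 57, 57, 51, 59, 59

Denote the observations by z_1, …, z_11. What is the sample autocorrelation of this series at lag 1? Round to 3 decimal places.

Mean z̄ = (54 + 78 + 45 + 57 + 58 + 61 + 57 + 57 + 51 + 59 + 59)/11 = 57.8182
Numerator Σ_{t=1}^{10}(z_t−z̄)(z_{t+1}−z̄) = -327.8512
Denominator Σ(z_t−z̄)² = 647.6364
r_1 = -327.8512 / 647.6364 = -0.506

-0.506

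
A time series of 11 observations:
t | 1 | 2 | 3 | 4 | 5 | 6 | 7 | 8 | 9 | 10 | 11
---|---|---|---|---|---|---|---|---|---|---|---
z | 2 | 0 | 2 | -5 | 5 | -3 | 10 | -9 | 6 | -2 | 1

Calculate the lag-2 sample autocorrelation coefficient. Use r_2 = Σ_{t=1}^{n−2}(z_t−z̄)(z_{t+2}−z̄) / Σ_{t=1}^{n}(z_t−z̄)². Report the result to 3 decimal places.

0.651

Mean z̄ = (2 + 0 + 2 − 5 + 5 − 3 + 10 − 9 + 6 − 2 + 1)/11 = 0.6364
Numerator Σ_{t=1}^{9}(z_t−z̄)(z_{t+2}−z̄) = 185.3719
Denominator Σ(z_t−z̄)² = 284.5455
r_2 = 185.3719 / 284.5455 = 0.651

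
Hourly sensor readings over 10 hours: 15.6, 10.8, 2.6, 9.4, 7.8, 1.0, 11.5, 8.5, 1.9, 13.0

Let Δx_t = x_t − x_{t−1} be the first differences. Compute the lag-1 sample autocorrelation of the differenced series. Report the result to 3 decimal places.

First differences Δx: -4.8, -8.2, 6.8, -1.6, -6.8, 10.5, -3.0, -6.6, 11.1
Mean of differences = -0.2889
Numerator Σ(Δx_t−Δx̄)(Δx_{t+1}−Δx̄) = -175.4146
Denominator Σ(Δx_t−Δx̄)² = 470.5889
r_1(Δx) = -175.4146 / 470.5889 = -0.373

-0.373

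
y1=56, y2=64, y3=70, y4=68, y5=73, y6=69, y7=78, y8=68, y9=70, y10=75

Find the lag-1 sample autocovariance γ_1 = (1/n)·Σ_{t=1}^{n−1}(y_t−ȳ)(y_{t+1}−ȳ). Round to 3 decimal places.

5.019

Mean ȳ = (56 + 64 + 70 + 68 + 73 + 69 + 78 + 68 + 70 + 75)/10 = 69.1000
Σ_{t=1}^{9}(y_t−ȳ)(y_{t+1}−ȳ) = 50.1900
γ_1 = 50.1900 / 10 = 5.019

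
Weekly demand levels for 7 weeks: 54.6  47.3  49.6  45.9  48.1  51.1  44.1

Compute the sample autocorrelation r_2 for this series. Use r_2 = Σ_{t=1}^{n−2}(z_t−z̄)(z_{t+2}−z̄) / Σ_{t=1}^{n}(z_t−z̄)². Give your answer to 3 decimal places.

Mean z̄ = (54.6 + 47.3 + 49.6 + 45.9 + 48.1 + 51.1 + 44.1)/7 = 48.6714
Deviations from mean: 5.9286, -1.3714, 0.9286, -2.7714, -0.5714, 2.4286, -4.5714
Numerator Σ_{t=1}^{5}(z_t−z̄)(z_{t+2}−z̄) = 4.6569
Denominator Σ(z_t−z̄)² = 72.6943
r_2 = 4.6569 / 72.6943 = 0.064

0.064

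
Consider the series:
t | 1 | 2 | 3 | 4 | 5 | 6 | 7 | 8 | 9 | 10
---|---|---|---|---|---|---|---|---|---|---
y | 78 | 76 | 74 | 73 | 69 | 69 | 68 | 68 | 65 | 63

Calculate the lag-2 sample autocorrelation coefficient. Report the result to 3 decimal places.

Mean ȳ = (78 + 76 + 74 + 73 + 69 + 69 + 68 + 68 + 65 + 63)/10 = 70.3000
Numerator Σ_{t=1}^{8}(y_t−ȳ)(y_{t+2}−ȳ) = 70.5200
Denominator Σ(y_t−ȳ)² = 208.1000
r_2 = 70.5200 / 208.1000 = 0.339

0.339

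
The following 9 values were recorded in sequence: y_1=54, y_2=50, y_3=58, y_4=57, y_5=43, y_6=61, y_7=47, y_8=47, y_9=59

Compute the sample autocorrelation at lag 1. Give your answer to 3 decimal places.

Mean ȳ = (54 + 50 + 58 + 57 + 43 + 61 + 47 + 47 + 59)/9 = 52.8889
Numerator Σ_{t=1}^{8}(y_t−ȳ)(y_{t+1}−ȳ) = -166.9012
Denominator Σ(y_t−ȳ)² = 322.8889
r_1 = -166.9012 / 322.8889 = -0.517

-0.517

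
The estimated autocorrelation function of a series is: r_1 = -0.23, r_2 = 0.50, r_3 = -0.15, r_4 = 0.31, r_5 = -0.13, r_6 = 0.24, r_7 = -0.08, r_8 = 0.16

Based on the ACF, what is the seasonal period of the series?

The largest autocorrelation is r_2 = 0.50, with weaker echoes at lags 4 (0.31), 6 (0.24) and 8 (0.16); the remaining lags stay at or below -0.08.
The dominant spike at lag 2 indicates a seasonal period of 2.

2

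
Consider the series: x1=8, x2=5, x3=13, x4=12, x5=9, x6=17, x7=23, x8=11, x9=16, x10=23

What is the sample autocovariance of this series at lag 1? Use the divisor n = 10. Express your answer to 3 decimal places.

Mean x̄ = (8 + 5 + 13 + 12 + 9 + 17 + 23 + 11 + 16 + 23)/10 = 13.7000
Σ_{t=1}^{9}(x_t−x̄)(x_{t+1}−x̄) = 70.1100
γ_1 = 70.1100 / 10 = 7.011

7.011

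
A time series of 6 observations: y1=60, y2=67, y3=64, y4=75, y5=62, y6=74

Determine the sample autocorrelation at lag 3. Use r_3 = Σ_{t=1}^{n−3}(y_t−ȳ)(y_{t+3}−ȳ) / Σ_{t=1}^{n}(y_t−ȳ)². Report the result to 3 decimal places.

-0.393

Mean ȳ = (60 + 67 + 64 + 75 + 62 + 74)/6 = 67.0000
Deviations from mean: -7.0000, 0.0000, -3.0000, 8.0000, -5.0000, 7.0000
Numerator Σ_{t=1}^{3}(y_t−ȳ)(y_{t+3}−ȳ) = -77.0000
Denominator Σ(y_t−ȳ)² = 196.0000
r_3 = -77.0000 / 196.0000 = -0.393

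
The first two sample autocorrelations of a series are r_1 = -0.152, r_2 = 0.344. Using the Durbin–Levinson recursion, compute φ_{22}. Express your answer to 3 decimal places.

0.328

φ_{22} = (r_2 − r_1²) / (1 − r_1²)
r_1² = (-0.152)² = 0.023104
Numerator = 0.344 − 0.0231 = 0.3209; denominator = 1 − 0.0231 = 0.9769
φ_{22} = 0.3209 / 0.9769 = 0.328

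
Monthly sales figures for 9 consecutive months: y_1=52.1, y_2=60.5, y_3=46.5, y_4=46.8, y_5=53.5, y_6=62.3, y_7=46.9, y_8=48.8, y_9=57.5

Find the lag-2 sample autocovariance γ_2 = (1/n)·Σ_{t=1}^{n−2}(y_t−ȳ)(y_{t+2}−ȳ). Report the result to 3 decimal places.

-19.259

Mean ȳ = (52.1 + 60.5 + 46.5 + 46.8 + 53.5 + 62.3 + 46.9 + 48.8 + 57.5)/9 = 52.7667
Σ_{t=1}^{7}(y_t−ȳ)(y_{t+2}−ȳ) = -173.3289
γ_2 = -173.3289 / 9 = -19.259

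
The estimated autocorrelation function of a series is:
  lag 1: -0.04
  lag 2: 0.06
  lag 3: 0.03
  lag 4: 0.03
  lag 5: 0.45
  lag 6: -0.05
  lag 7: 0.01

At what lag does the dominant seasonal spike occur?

The largest autocorrelation is r_5 = 0.45; the remaining lags stay at or below 0.06.
The dominant spike at lag 5 indicates a seasonal period of 5.

5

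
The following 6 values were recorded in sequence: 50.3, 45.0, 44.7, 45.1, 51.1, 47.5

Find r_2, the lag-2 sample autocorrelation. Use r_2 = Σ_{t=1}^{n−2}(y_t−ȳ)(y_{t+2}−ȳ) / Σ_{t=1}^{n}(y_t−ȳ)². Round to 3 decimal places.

Mean ȳ = (50.3 + 45.0 + 44.7 + 45.1 + 51.1 + 47.5)/6 = 47.2833
Deviations from mean: 3.0167, -2.2833, -2.5833, -2.1833, 3.8167, 0.2167
Numerator Σ_{t=1}^{4}(y_t−ȳ)(y_{t+2}−ȳ) = -13.1406
Denominator Σ(y_t−ȳ)² = 40.3683
r_2 = -13.1406 / 40.3683 = -0.326

-0.326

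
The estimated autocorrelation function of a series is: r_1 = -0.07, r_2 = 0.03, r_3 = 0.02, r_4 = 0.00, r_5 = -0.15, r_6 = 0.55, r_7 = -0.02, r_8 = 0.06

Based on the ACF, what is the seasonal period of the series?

The largest autocorrelation is r_6 = 0.55; the remaining lags stay at or below 0.06.
The dominant spike at lag 6 indicates a seasonal period of 6.

6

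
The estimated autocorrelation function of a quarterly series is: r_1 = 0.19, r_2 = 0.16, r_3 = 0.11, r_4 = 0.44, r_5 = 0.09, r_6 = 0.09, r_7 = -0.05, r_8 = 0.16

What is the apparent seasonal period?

The largest autocorrelation is r_4 = 0.44; the remaining lags stay at or below 0.19.
The dominant spike at lag 4 indicates a seasonal period of 4.

4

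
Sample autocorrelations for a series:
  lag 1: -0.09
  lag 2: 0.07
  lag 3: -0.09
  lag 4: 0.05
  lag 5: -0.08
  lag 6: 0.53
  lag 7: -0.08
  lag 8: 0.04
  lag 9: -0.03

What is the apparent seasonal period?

6

The largest autocorrelation is r_6 = 0.53; the remaining lags stay at or below 0.07.
The dominant spike at lag 6 indicates a seasonal period of 6.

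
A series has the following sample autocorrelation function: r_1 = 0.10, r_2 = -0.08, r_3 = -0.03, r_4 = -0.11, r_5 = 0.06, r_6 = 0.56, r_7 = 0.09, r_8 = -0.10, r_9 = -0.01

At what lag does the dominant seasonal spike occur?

6

The largest autocorrelation is r_6 = 0.56; the remaining lags stay at or below 0.10.
The dominant spike at lag 6 indicates a seasonal period of 6.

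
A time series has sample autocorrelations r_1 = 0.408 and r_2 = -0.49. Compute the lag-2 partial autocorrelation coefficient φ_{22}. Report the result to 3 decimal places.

φ_{22} = (r_2 − r_1²) / (1 − r_1²)
r_1² = (0.408)² = 0.166464
Numerator = -0.49 − 0.1665 = -0.6565; denominator = 1 − 0.1665 = 0.8335
φ_{22} = -0.6565 / 0.8335 = -0.788

-0.788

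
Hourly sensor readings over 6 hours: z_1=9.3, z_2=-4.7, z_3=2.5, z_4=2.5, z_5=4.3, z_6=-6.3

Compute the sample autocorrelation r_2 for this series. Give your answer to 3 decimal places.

-0.018

Mean z̄ = (9.3 − 4.7 + 2.5 + 2.5 + 4.3 − 6.3)/6 = 1.2667
Deviations from mean: 8.0333, -5.9667, 1.2333, 1.2333, 3.0333, -7.5667
Σ(z_t−z̄)(z_{t+2}−z̄) = (9.9078) + (-7.3589) + (3.7411) + (-9.3322) = -3.0422
Denominator Σ(z_t−z̄)² = 169.6333
r_2 = -3.0422 / 169.6333 = -0.018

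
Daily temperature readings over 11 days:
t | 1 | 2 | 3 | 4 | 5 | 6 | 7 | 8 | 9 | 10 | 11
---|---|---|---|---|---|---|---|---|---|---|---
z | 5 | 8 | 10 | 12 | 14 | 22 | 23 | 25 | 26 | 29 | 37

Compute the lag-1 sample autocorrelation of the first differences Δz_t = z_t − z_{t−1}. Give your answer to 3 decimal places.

-0.137

First differences Δz: 3, 2, 2, 2, 8, 1, 2, 1, 3, 8
Mean of differences = 3.2000
Numerator Σ(Δz_t−Δz̄)(Δz_{t+1}−Δz̄) = -8.4400
Denominator Σ(Δz_t−Δz̄)² = 61.6000
r_1(Δz) = -8.4400 / 61.6000 = -0.137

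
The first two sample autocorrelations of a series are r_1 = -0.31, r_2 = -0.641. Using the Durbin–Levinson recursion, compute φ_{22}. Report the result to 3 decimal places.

φ_{22} = (r_2 − r_1²) / (1 − r_1²)
r_1² = (-0.31)² = 0.0961
Numerator = -0.641 − 0.0961 = -0.7371; denominator = 1 − 0.0961 = 0.9039
φ_{22} = -0.7371 / 0.9039 = -0.815

-0.815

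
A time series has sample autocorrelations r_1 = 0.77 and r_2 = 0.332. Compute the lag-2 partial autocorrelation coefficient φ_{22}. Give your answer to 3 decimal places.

-0.641

φ_{22} = (r_2 − r_1²) / (1 − r_1²)
r_1² = (0.77)² = 0.5929
Numerator = 0.332 − 0.5929 = -0.2609; denominator = 1 − 0.5929 = 0.4071
φ_{22} = -0.2609 / 0.4071 = -0.641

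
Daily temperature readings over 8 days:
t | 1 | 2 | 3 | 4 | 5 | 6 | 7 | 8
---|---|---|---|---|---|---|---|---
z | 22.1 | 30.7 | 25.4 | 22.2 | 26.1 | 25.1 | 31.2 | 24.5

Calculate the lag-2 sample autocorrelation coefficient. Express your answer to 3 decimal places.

-0.131

Mean z̄ = (22.1 + 30.7 + 25.4 + 22.2 + 26.1 + 25.1 + 31.2 + 24.5)/8 = 25.9125
Deviations from mean: -3.8125, 4.7875, -0.5125, -3.7125, 0.1875, -0.8125, 5.2875, -1.4125
Numerator Σ_{t=1}^{6}(z_t−z̄)(z_{t+2}−z̄) = -10.7603
Denominator Σ(z_t−z̄)² = 82.1488
r_2 = -10.7603 / 82.1488 = -0.131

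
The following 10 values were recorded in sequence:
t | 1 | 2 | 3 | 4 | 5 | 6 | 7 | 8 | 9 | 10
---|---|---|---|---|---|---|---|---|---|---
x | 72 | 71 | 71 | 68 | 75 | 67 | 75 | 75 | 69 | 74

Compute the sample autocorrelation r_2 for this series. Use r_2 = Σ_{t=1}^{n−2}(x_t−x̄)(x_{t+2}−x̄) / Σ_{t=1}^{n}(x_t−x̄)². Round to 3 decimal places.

0.140

Mean x̄ = (72 + 71 + 71 + 68 + 75 + 67 + 75 + 75 + 69 + 74)/10 = 71.7000
Numerator Σ_{t=1}^{8}(x_t−x̄)(x_{t+2}−x̄) = 11.5200
Denominator Σ(x_t−x̄)² = 82.1000
r_2 = 11.5200 / 82.1000 = 0.140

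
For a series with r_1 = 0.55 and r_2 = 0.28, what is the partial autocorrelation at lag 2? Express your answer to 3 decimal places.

φ_{22} = (r_2 − r_1²) / (1 − r_1²)
r_1² = (0.55)² = 0.3025
Numerator = 0.28 − 0.3025 = -0.0225; denominator = 1 − 0.3025 = 0.6975
φ_{22} = -0.0225 / 0.6975 = -0.032

-0.032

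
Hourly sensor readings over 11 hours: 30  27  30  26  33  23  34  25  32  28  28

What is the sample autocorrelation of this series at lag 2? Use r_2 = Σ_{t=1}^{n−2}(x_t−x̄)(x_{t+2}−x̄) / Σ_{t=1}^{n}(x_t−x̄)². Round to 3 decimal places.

Mean x̄ = (30 + 27 + 30 + 26 + 33 + 23 + 34 + 25 + 32 + 28 + 28)/11 = 28.7273
Numerator Σ_{t=1}^{9}(x_t−x̄)(x_{t+2}−x̄) = 88.8512
Denominator Σ(x_t−x̄)² = 118.1818
r_2 = 88.8512 / 118.1818 = 0.752

0.752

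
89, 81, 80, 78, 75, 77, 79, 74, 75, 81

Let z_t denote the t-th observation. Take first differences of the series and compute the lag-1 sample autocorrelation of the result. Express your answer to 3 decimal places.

First differences Δz: -8, -1, -2, -3, 2, 2, -5, 1, 6
Mean of differences = -0.8889
Numerator Σ(Δz_t−Δz̄)(Δz_{t+1}−Δz̄) = -1.1235
Denominator Σ(Δz_t−Δz̄)² = 140.8889
r_1(Δz) = -1.1235 / 140.8889 = -0.008

-0.008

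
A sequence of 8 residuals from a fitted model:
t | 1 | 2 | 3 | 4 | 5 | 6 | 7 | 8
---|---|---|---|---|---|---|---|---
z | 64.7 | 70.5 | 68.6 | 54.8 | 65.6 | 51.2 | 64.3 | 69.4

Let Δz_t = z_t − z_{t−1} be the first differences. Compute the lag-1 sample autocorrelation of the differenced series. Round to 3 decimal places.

-0.546

First differences Δz: 5.8, -1.9, -13.8, 10.8, -14.4, 13.1, 5.1
Mean of differences = 0.6714
Numerator Σ(Δz_t−Δz̄)(Δz_{t+1}−Δz̄) = -407.4780
Denominator Σ(Δz_t−Δz̄)² = 746.1543
r_1(Δz) = -407.4780 / 746.1543 = -0.546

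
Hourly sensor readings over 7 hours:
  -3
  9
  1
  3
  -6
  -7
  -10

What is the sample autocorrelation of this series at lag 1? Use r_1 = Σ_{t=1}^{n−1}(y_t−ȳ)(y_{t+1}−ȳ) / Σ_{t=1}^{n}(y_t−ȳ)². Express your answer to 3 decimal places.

0.290

Mean ȳ = (-3 + 9 + 1 + 3 − 6 − 7 − 10)/7 = -1.8571
Deviations from mean: -1.1429, 10.8571, 2.8571, 4.8571, -4.1429, -5.1429, -8.1429
Σ(y_t−ȳ)(y_{t+1}−ȳ) = (-12.4082) + (31.0204) + (13.8776) + (-20.1224) + (21.3061) + (41.8776) = 75.5510
Denominator Σ(y_t−ȳ)² = 260.8571
r_1 = 75.5510 / 260.8571 = 0.290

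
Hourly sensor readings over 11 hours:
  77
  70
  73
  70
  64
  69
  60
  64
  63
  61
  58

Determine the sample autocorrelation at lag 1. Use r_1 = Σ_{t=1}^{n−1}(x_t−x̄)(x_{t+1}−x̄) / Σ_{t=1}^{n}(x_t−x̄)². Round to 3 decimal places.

0.400

Mean x̄ = (77 + 70 + 73 + 70 + 64 + 69 + 60 + 64 + 63 + 61 + 58)/11 = 66.2727
Numerator Σ_{t=1}^{10}(x_t−x̄)(x_{t+1}−x̄) = 140.9256
Denominator Σ(x_t−x̄)² = 352.1818
r_1 = 140.9256 / 352.1818 = 0.400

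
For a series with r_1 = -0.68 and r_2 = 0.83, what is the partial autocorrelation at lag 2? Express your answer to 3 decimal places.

0.684

φ_{22} = (r_2 − r_1²) / (1 − r_1²)
r_1² = (-0.68)² = 0.4624
Numerator = 0.83 − 0.4624 = 0.3676; denominator = 1 − 0.4624 = 0.5376
φ_{22} = 0.3676 / 0.5376 = 0.684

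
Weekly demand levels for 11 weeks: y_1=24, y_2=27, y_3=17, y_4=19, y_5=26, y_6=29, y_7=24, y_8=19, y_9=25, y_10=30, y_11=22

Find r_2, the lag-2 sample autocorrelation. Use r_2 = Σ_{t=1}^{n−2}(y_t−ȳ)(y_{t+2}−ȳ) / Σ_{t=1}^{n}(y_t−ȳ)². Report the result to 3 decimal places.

-0.634

Mean ȳ = (24 + 27 + 17 + 19 + 26 + 29 + 24 + 19 + 25 + 30 + 22)/11 = 23.8182
Numerator Σ_{t=1}^{9}(y_t−ȳ)(y_{t+2}−ȳ) = -112.7025
Denominator Σ(y_t−ȳ)² = 177.6364
r_2 = -112.7025 / 177.6364 = -0.634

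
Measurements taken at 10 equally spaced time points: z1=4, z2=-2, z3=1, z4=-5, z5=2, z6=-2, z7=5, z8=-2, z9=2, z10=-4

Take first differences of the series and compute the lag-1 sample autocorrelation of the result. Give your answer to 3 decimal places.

-0.804

First differences Δz: -6, 3, -6, 7, -4, 7, -7, 4, -6
Mean of differences = -0.8889
Numerator Σ(Δz_t−Δz̄)(Δz_{t+1}−Δz̄) = -232.2346
Denominator Σ(Δz_t−Δz̄)² = 288.8889
r_1(Δz) = -232.2346 / 288.8889 = -0.804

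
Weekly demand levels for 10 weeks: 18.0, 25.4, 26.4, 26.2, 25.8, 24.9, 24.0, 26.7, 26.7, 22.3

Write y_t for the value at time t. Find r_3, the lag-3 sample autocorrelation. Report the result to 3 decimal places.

Mean ȳ = (18.0 + 25.4 + 26.4 + 26.2 + 25.8 + 24.9 + 24.0 + 26.7 + 26.7 + 22.3)/10 = 24.6400
Numerator Σ_{t=1}^{7}(y_t−ȳ)(y_{t+3}−ȳ) = -5.5948
Denominator Σ(y_t−ȳ)² = 65.9840
r_3 = -5.5948 / 65.9840 = -0.085

-0.085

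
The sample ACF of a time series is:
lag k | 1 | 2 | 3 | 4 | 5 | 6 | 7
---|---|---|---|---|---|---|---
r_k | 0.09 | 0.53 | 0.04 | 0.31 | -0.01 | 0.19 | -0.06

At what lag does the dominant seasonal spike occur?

The largest autocorrelation is r_2 = 0.53, with weaker echoes at lags 4 (0.31) and 6 (0.19); the remaining lags stay at or below 0.09.
The dominant spike at lag 2 indicates a seasonal period of 2.

2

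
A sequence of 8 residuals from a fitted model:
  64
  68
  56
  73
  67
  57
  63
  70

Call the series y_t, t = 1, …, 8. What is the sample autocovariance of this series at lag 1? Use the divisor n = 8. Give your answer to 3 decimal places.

Mean ȳ = (64 + 68 + 56 + 73 + 67 + 57 + 63 + 70)/8 = 64.7500
Σ_{t=1}^{7}(y_t−ȳ)(y_{t+1}−ȳ) = -97.5625
γ_1 = -97.5625 / 8 = -12.195

-12.195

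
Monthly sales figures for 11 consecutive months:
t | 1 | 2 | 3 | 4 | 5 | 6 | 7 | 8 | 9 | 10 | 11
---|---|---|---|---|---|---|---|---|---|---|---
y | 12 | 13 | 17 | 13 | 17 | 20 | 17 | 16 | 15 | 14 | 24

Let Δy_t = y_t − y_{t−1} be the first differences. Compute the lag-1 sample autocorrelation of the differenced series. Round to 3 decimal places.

First differences Δy: 1, 4, -4, 4, 3, -3, -1, -1, -1, 10
Mean of differences = 1.2000
Numerator Σ(Δy_t−Δȳ)(Δy_{t+1}−Δȳ) = -32.6400
Denominator Σ(Δy_t−Δȳ)² = 155.6000
r_1(Δy) = -32.6400 / 155.6000 = -0.210

-0.210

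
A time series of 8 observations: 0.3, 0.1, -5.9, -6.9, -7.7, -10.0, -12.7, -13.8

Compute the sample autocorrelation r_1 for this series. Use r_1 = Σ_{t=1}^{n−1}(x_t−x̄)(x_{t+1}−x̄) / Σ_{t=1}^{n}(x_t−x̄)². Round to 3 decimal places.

Mean x̄ = (0.3 + 0.1 − 5.9 − 6.9 − 7.7 − 10.0 − 12.7 − 13.8)/8 = -7.0750
Deviations from mean: 7.3750, 7.1750, 1.1750, 0.1750, -0.6250, -2.9250, -5.6250, -6.7250
Σ(x_t−x̄)(x_{t+1}−x̄) = (52.9156) + (8.4306) + (0.2056) + (-0.1094) + (1.8281) + (16.4531) + (37.8281) = 117.5519
Denominator Σ(x_t−x̄)² = 193.0950
r_1 = 117.5519 / 193.0950 = 0.609

0.609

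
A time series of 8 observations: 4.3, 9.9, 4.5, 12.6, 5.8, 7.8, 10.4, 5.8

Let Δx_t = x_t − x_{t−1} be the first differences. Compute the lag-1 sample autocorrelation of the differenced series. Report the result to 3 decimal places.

First differences Δx: 5.6, -5.4, 8.1, -6.8, 2.0, 2.6, -4.6
Mean of differences = 0.2143
Numerator Σ(Δx_t−Δx̄)(Δx_{t+1}−Δx̄) = -149.5731
Denominator Σ(Δx_t−Δx̄)² = 203.9686
r_1(Δx) = -149.5731 / 203.9686 = -0.733

-0.733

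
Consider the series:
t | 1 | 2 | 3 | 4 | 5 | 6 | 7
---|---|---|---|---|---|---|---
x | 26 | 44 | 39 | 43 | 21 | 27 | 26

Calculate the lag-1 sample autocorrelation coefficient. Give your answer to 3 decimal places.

Mean x̄ = (26 + 44 + 39 + 43 + 21 + 27 + 26)/7 = 32.2857
Deviations from mean: -6.2857, 11.7143, 6.7143, 10.7143, -11.2857, -5.2857, -6.2857
Σ(x_t−x̄)(x_{t+1}−x̄) = (-73.6327) + (78.6531) + (71.9388) + (-120.9184) + (59.6531) + (33.2245) = 48.9184
Denominator Σ(x_t−x̄)² = 531.4286
r_1 = 48.9184 / 531.4286 = 0.092

0.092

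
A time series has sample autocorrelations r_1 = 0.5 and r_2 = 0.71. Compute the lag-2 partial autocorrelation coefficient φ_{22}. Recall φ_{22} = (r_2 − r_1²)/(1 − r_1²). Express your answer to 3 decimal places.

0.613

φ_{22} = (r_2 − r_1²) / (1 − r_1²)
r_1² = (0.5)² = 0.25
Numerator = 0.71 − 0.2500 = 0.4600; denominator = 1 − 0.2500 = 0.7500
φ_{22} = 0.4600 / 0.7500 = 0.613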